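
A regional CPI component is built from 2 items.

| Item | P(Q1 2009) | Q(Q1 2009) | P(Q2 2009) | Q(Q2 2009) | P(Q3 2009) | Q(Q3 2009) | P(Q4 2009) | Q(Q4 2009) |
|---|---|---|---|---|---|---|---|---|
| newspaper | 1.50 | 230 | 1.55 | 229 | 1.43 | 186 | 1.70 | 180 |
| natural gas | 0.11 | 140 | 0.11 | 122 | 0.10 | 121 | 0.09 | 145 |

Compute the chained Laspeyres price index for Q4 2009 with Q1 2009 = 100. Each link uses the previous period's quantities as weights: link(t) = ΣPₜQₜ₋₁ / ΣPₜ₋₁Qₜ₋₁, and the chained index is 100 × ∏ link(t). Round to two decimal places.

Link Q1 2009→Q2 2009:
ΣP(Q2 2009)Q(Q1 2009) = 1.55×230 + 0.11×140 = 356.5 + 15.4 = 371.9
ΣP(Q1 2009)Q(Q1 2009) = 1.50×230 + 0.11×140 = 345 + 15.4 = 360.4
link = 371.9/360.4 = 1.031909
Link Q2 2009→Q3 2009:
ΣP(Q3 2009)Q(Q2 2009) = 1.43×229 + 0.10×122 = 327.47 + 12.2 = 339.67
ΣP(Q2 2009)Q(Q2 2009) = 1.55×229 + 0.11×122 = 354.95 + 13.42 = 368.37
link = 339.67/368.37 = 0.922089
Link Q3 2009→Q4 2009:
ΣP(Q4 2009)Q(Q3 2009) = 1.70×186 + 0.09×121 = 316.2 + 10.89 = 327.09
ΣP(Q3 2009)Q(Q3 2009) = 1.43×186 + 0.10×121 = 265.98 + 12.1 = 278.08
link = 327.09/278.08 = 1.176244
Chained index = 100 × 1.031909 × 0.922089 × 1.176244 = 111.9211

111.92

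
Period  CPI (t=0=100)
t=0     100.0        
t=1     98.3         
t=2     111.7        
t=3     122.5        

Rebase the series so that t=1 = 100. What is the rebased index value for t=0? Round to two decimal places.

Rebased(t=0) = 100.0 / 98.3 × 100 = 101.7294

101.73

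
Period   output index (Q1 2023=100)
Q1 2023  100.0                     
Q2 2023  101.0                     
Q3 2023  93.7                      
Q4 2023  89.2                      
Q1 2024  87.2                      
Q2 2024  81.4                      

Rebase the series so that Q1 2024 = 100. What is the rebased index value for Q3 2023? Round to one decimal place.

107.5

Rebased(Q3 2023) = 93.7 / 87.2 × 100 = 107.4541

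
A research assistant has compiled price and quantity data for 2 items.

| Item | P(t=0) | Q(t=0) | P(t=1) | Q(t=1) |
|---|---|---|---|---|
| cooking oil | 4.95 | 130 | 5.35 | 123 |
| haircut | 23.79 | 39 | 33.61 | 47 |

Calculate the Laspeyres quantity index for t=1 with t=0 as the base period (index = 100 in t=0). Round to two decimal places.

Laspeyres quantity index uses base-period prices as weights.
ΣP(t=0)·Q(t=1) = 4.95×123 + 23.79×47 = 608.85 + 1118.13 = 1726.98
ΣP(t=0)·Q(t=0) = 4.95×130 + 23.79×39 = 643.5 + 927.81 = 1571.31
Index = 1726.98 / 1571.31 × 100 = 109.9070

109.91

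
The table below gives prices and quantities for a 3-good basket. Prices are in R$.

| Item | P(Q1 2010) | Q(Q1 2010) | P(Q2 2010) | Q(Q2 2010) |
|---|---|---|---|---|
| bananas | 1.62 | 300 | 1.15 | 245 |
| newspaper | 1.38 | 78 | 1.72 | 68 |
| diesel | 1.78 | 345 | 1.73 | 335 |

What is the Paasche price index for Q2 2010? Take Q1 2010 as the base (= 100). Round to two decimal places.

89.99

Paasche price index uses current-period quantities as weights.
ΣP(Q2 2010)·Q(Q2 2010) = 1.15×245 + 1.72×68 + 1.73×335 = 281.75 + 116.96 + 579.55 = 978.26
ΣP(Q1 2010)·Q(Q2 2010) = 1.62×245 + 1.38×68 + 1.78×335 = 396.9 + 93.84 + 596.3 = 1087.04
Index = 978.26 / 1087.04 × 100 = 89.9930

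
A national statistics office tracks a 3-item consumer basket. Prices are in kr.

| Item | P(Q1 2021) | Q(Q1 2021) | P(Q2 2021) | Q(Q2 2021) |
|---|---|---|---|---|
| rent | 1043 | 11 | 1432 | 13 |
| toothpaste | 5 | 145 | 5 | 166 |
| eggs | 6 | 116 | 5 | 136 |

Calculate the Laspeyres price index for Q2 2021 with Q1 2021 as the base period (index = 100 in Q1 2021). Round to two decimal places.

132.29

Laspeyres price index uses base-period quantities as weights.
ΣP(Q2 2021)·Q(Q1 2021) = 1432×11 + 5×145 + 5×116 = 15752 + 725 + 580 = 17057
ΣP(Q1 2021)·Q(Q1 2021) = 1043×11 + 5×145 + 6×116 = 11473 + 725 + 696 = 12894
Index = 17057 / 12894 × 100 = 132.2863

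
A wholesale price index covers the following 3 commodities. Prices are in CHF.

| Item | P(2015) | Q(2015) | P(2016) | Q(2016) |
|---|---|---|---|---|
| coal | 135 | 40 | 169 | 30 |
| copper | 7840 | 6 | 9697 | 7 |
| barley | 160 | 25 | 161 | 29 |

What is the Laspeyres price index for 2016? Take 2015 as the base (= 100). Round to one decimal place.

Laspeyres price index uses base-period quantities as weights.
ΣP(2016)·Q(2015) = 169×40 + 9697×6 + 161×25 = 6760 + 58182 + 4025 = 68967
ΣP(2015)·Q(2015) = 135×40 + 7840×6 + 160×25 = 5400 + 47040 + 4000 = 56440
Index = 68967 / 56440 × 100 = 122.1953

122.2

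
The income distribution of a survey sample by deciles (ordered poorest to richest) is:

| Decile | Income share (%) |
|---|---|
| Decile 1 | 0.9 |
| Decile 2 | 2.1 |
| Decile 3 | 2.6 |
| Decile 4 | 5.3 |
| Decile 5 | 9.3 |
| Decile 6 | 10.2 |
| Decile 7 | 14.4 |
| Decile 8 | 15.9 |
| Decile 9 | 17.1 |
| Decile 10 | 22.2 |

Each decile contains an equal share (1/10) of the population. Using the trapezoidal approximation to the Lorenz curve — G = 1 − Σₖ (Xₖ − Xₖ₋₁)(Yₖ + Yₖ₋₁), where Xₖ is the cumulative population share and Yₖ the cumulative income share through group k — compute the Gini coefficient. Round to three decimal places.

Cumulative income shares Yₖ: 0.0090, 0.0300, 0.0560, 0.1090, 0.2020, 0.3040, 0.4480, 0.6070, 0.7780, 1.0000
Σ (Xₖ−Xₖ₋₁)(Yₖ+Yₖ₋₁) = (1/10)(0.0090+0.0000) + (1/10)(0.0300+0.0090) + (1/10)(0.0560+0.0300) + (1/10)(0.1090+0.0560) + (1/10)(0.2020+0.1090) + (1/10)(0.3040+0.2020) + (1/10)(0.4480+0.3040) + (1/10)(0.6070+0.4480) + (1/10)(0.7780+0.6070) + (1/10)(1.0000+0.7780)
  = 0.0009 + 0.0039 + 0.0086 + 0.0165 + 0.0311 + 0.0506 + 0.0752 + 0.1055 + 0.1385 + 0.1778 = 0.6086
G = 1 − 0.6086 = 0.3914

0.391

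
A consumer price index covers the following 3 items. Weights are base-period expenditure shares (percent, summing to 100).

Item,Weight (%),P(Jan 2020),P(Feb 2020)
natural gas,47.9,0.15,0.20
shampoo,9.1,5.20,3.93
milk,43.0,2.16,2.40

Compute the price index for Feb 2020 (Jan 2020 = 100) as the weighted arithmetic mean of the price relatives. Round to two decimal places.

118.52

natural gas: 47.9 × (0.20/0.15) = 47.9 × 1.333333 = 63.8667
shampoo: 9.1 × (3.93/5.20) = 9.1 × 0.755769 = 6.8775
milk: 43.0 × (2.40/2.16) = 43.0 × 1.111111 = 47.7778
Index = Σ wᵢ·(p₁ᵢ/p₀ᵢ) = 63.8667 + 6.8775 + 47.7778 = 118.5219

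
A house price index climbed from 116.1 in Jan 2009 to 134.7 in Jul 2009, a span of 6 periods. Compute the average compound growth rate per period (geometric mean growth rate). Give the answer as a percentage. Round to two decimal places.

2.51%

Growth factor = (134.7/116.1)^(1/6) = (1.160207)^(1/6) = 1.025076
Growth rate = 1.025076 − 1 = 0.025076 = 2.5076%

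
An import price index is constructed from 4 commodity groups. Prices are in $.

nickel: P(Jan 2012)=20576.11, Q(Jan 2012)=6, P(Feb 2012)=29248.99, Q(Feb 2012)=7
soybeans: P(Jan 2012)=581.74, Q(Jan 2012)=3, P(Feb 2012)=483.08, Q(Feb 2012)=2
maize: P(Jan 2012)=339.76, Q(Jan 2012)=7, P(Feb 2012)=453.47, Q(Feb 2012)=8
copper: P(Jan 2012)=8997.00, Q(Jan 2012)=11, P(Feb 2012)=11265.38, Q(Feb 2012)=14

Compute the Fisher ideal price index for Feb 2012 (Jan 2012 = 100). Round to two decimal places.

134.11

Laspeyres component (base-period weights):
ΣP(Feb 2012)Q(Jan 2012) = 29248.99×6 + 483.08×3 + 453.47×7 + 11265.38×11 = 175493.94 + 1449.24 + 3174.29 + 123919.18 = 304036.65
ΣP(Jan 2012)Q(Jan 2012) = 20576.11×6 + 581.74×3 + 339.76×7 + 8997.00×11 = 123456.66 + 1745.22 + 2378.32 + 98967 = 226547.2
L = 304036.65 / 226547.2 × 100 = 134.2045
Paasche component (current-period weights):
ΣP(Feb 2012)Q(Feb 2012) = 29248.99×7 + 483.08×2 + 453.47×8 + 11265.38×14 = 204742.93 + 966.16 + 3627.76 + 157715.32 = 367052.17
ΣP(Jan 2012)Q(Feb 2012) = 20576.11×7 + 581.74×2 + 339.76×8 + 8997.00×14 = 144032.77 + 1163.48 + 2718.08 + 125958 = 273872.33
P = 367052.17 / 273872.33 × 100 = 134.0231
Fisher = √(L × P) = √(134.2045 × 134.0231) = 134.1138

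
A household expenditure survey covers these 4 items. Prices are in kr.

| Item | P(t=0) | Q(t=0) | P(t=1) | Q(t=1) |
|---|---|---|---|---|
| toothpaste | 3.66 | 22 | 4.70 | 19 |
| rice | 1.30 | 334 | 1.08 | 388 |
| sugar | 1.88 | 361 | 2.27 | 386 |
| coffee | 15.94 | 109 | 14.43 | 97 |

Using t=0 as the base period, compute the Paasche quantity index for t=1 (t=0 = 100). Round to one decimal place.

Paasche quantity index uses current-period prices as weights.
ΣP(t=1)·Q(t=1) = 4.70×19 + 1.08×388 + 2.27×386 + 14.43×97 = 89.3 + 419.04 + 876.22 + 1399.71 = 2784.27
ΣP(t=1)·Q(t=0) = 4.70×22 + 1.08×334 + 2.27×361 + 14.43×109 = 103.4 + 360.72 + 819.47 + 1572.87 = 2856.46
Index = 2784.27 / 2856.46 × 100 = 97.4727

97.5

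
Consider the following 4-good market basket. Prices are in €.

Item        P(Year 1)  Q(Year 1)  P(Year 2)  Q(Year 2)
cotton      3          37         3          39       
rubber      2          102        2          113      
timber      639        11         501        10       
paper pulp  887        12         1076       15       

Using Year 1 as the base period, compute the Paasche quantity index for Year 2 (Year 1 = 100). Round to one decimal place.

Paasche quantity index uses current-period prices as weights.
ΣP(Year 2)·Q(Year 2) = 3×39 + 2×113 + 501×10 + 1076×15 = 117 + 226 + 5010 + 16140 = 21493
ΣP(Year 2)·Q(Year 1) = 3×37 + 2×102 + 501×11 + 1076×12 = 111 + 204 + 5511 + 12912 = 18738
Index = 21493 / 18738 × 100 = 114.7027

114.7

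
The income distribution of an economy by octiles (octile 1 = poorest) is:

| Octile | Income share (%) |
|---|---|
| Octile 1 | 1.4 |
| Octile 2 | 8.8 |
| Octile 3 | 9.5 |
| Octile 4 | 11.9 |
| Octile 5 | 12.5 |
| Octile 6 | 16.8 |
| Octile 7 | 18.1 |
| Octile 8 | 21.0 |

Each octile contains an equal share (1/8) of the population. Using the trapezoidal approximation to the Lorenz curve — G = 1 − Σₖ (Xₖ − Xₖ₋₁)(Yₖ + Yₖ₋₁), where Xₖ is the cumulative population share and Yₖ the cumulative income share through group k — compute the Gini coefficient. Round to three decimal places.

0.258

Cumulative income shares Yₖ: 0.0140, 0.1020, 0.1970, 0.3160, 0.4410, 0.6090, 0.7900, 1.0000
Σ (Xₖ−Xₖ₋₁)(Yₖ+Yₖ₋₁) = (1/8)(0.0140+0.0000) + (1/8)(0.1020+0.0140) + (1/8)(0.1970+0.1020) + (1/8)(0.3160+0.1970) + (1/8)(0.4410+0.3160) + (1/8)(0.6090+0.4410) + (1/8)(0.7900+0.6090) + (1/8)(1.0000+0.7900)
  = 0.0017 + 0.0145 + 0.0374 + 0.0641 + 0.0946 + 0.1313 + 0.1749 + 0.2238 = 0.7423
G = 1 − 0.7423 = 0.2577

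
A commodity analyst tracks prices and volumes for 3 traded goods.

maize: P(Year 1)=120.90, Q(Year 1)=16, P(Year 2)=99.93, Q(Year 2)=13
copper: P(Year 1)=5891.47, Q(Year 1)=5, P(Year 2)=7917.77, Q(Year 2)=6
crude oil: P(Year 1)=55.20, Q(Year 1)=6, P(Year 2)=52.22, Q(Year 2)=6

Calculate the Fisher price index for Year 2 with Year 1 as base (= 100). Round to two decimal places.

Laspeyres component (base-period weights):
ΣP(Year 2)Q(Year 1) = 99.93×16 + 7917.77×5 + 52.22×6 = 1598.88 + 39588.85 + 313.32 = 41501.05
ΣP(Year 1)Q(Year 1) = 120.90×16 + 5891.47×5 + 55.20×6 = 1934.4 + 29457.35 + 331.2 = 31722.95
L = 41501.05 / 31722.95 × 100 = 130.8234
Paasche component (current-period weights):
ΣP(Year 2)Q(Year 2) = 99.93×13 + 7917.77×6 + 52.22×6 = 1299.09 + 47506.62 + 313.32 = 49119.03
ΣP(Year 1)Q(Year 2) = 120.90×13 + 5891.47×6 + 55.20×6 = 1571.7 + 35348.82 + 331.2 = 37251.72
P = 49119.03 / 37251.72 × 100 = 131.8571
Fisher = √(L × P) = √(130.8234 × 131.8571) = 131.3392

131.34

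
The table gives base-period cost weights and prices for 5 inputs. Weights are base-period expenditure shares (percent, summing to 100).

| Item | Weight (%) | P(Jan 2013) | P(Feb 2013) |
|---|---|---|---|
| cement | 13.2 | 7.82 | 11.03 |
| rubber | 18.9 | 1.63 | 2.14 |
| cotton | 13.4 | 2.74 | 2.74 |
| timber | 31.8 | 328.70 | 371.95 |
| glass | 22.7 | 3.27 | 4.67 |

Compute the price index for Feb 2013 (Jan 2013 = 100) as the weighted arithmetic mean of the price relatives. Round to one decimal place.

cement: 13.2 × (11.03/7.82) = 13.2 × 1.410486 = 18.6184
rubber: 18.9 × (2.14/1.63) = 18.9 × 1.312883 = 24.8135
cotton: 13.4 × (2.74/2.74) = 13.4 × 1.000000 = 13.4000
timber: 31.8 × (371.95/328.70) = 31.8 × 1.131579 = 35.9842
glass: 22.7 × (4.67/3.27) = 22.7 × 1.428135 = 32.4187
Index = Σ wᵢ·(p₁ᵢ/p₀ᵢ) = 18.6184 + 24.8135 + 13.4000 + 35.9842 + 32.4187 = 125.2348

125.2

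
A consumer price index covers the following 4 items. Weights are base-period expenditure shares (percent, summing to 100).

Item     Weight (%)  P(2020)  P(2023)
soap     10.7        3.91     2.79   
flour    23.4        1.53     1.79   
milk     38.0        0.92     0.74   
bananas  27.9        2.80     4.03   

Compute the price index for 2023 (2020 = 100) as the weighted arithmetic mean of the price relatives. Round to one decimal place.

105.7

soap: 10.7 × (2.79/3.91) = 10.7 × 0.713555 = 7.6350
flour: 23.4 × (1.79/1.53) = 23.4 × 1.169935 = 27.3765
milk: 38.0 × (0.74/0.92) = 38.0 × 0.804348 = 30.5652
bananas: 27.9 × (4.03/2.80) = 27.9 × 1.439286 = 40.1561
Index = Σ wᵢ·(p₁ᵢ/p₀ᵢ) = 7.6350 + 27.3765 + 30.5652 + 40.1561 = 105.7328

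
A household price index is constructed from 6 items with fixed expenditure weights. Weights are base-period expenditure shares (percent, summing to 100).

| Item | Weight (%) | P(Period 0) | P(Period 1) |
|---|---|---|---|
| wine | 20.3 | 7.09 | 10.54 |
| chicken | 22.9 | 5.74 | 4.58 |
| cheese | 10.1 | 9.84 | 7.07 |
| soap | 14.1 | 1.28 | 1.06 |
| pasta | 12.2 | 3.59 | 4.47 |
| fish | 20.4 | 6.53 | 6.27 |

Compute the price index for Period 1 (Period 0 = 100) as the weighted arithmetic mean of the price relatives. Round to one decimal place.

102.2

wine: 20.3 × (10.54/7.09) = 20.3 × 1.486601 = 30.1780
chicken: 22.9 × (4.58/5.74) = 22.9 × 0.797909 = 18.2721
cheese: 10.1 × (7.07/9.84) = 10.1 × 0.718496 = 7.2568
soap: 14.1 × (1.06/1.28) = 14.1 × 0.828125 = 11.6766
pasta: 12.2 × (4.47/3.59) = 12.2 × 1.245125 = 15.1905
fish: 20.4 × (6.27/6.53) = 20.4 × 0.960184 = 19.5877
Index = Σ wᵢ·(p₁ᵢ/p₀ᵢ) = 30.1780 + 18.2721 + 7.2568 + 11.6766 + 15.1905 + 19.5877 = 102.1618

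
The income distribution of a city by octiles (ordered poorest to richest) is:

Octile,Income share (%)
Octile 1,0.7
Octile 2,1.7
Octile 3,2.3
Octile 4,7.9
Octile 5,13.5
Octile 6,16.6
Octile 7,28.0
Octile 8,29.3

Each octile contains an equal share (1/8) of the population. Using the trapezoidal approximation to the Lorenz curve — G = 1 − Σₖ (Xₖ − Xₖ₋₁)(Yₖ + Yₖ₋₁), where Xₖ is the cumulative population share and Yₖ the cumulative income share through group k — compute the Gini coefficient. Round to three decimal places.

Cumulative income shares Yₖ: 0.0070, 0.0240, 0.0470, 0.1260, 0.2610, 0.4270, 0.7070, 1.0000
Σ (Xₖ−Xₖ₋₁)(Yₖ+Yₖ₋₁) = (1/8)(0.0070+0.0000) + (1/8)(0.0240+0.0070) + (1/8)(0.0470+0.0240) + (1/8)(0.1260+0.0470) + (1/8)(0.2610+0.1260) + (1/8)(0.4270+0.2610) + (1/8)(0.7070+0.4270) + (1/8)(1.0000+0.7070)
  = 0.0009 + 0.0039 + 0.0089 + 0.0216 + 0.0484 + 0.0860 + 0.1418 + 0.2134 = 0.5248
G = 1 − 0.5248 = 0.4752

0.475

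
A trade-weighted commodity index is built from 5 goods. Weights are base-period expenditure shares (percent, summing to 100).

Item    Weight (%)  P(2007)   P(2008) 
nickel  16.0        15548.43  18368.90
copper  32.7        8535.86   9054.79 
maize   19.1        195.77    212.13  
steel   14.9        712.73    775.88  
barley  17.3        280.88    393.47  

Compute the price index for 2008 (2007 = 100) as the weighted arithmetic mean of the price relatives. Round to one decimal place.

114.7

nickel: 16.0 × (18368.90/15548.43) = 16.0 × 1.181399 = 18.9024
copper: 32.7 × (9054.79/8535.86) = 32.7 × 1.060794 = 34.6880
maize: 19.1 × (212.13/195.77) = 19.1 × 1.083567 = 20.6961
steel: 14.9 × (775.88/712.73) = 14.9 × 1.088603 = 16.2202
barley: 17.3 × (393.47/280.88) = 17.3 × 1.400847 = 24.2347
Index = Σ wᵢ·(p₁ᵢ/p₀ᵢ) = 18.9024 + 34.6880 + 20.6961 + 16.2202 + 24.2347 = 114.7413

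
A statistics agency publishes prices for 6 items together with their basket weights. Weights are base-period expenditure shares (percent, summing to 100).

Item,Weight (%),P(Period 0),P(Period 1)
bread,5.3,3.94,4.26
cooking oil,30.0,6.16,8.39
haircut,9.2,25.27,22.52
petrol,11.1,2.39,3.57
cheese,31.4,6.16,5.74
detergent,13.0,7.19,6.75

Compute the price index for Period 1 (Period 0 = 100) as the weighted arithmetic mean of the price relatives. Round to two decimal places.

bread: 5.3 × (4.26/3.94) = 5.3 × 1.081218 = 5.7305
cooking oil: 30.0 × (8.39/6.16) = 30.0 × 1.362013 = 40.8604
haircut: 9.2 × (22.52/25.27) = 9.2 × 0.891175 = 8.1988
petrol: 11.1 × (3.57/2.39) = 11.1 × 1.493724 = 16.5803
cheese: 31.4 × (5.74/6.16) = 31.4 × 0.931818 = 29.2591
detergent: 13.0 × (6.75/7.19) = 13.0 × 0.938804 = 12.2045
Index = Σ wᵢ·(p₁ᵢ/p₀ᵢ) = 5.7305 + 40.8604 + 8.1988 + 16.5803 + 29.2591 + 12.2045 = 112.8335

112.83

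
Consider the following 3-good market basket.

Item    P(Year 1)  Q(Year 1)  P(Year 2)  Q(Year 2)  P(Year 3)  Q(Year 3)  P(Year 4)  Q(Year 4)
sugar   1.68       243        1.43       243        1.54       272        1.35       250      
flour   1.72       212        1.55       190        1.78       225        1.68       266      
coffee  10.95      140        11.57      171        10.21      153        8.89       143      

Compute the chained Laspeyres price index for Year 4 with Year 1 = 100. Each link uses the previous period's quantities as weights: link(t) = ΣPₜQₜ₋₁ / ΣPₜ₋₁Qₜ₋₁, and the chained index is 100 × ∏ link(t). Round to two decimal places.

Link Year 1→Year 2:
ΣP(Year 2)Q(Year 1) = 1.43×243 + 1.55×212 + 11.57×140 = 347.49 + 328.6 + 1619.8 = 2295.89
ΣP(Year 1)Q(Year 1) = 1.68×243 + 1.72×212 + 10.95×140 = 408.24 + 364.64 + 1533 = 2305.88
link = 2295.89/2305.88 = 0.995668
Link Year 2→Year 3:
ΣP(Year 3)Q(Year 2) = 1.54×243 + 1.78×190 + 10.21×171 = 374.22 + 338.2 + 1745.91 = 2458.33
ΣP(Year 2)Q(Year 2) = 1.43×243 + 1.55×190 + 11.57×171 = 347.49 + 294.5 + 1978.47 = 2620.46
link = 2458.33/2620.46 = 0.938129
Link Year 3→Year 4:
ΣP(Year 4)Q(Year 3) = 1.35×272 + 1.68×225 + 8.89×153 = 367.2 + 378 + 1360.17 = 2105.37
ΣP(Year 3)Q(Year 3) = 1.54×272 + 1.78×225 + 10.21×153 = 418.88 + 400.5 + 1562.13 = 2381.51
link = 2105.37/2381.51 = 0.884048
Chained index = 100 × 0.995668 × 0.938129 × 0.884048 = 82.5758

82.58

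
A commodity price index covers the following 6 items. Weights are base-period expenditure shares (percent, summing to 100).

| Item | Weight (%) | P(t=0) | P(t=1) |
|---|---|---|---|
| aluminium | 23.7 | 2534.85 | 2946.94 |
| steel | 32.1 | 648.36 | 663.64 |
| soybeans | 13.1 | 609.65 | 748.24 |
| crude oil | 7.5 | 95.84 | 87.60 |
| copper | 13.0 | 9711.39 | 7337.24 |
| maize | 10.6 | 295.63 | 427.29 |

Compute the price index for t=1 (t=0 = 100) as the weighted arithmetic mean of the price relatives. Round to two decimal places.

108.49

aluminium: 23.7 × (2946.94/2534.85) = 23.7 × 1.162570 = 27.5529
steel: 32.1 × (663.64/648.36) = 32.1 × 1.023567 = 32.8565
soybeans: 13.1 × (748.24/609.65) = 13.1 × 1.227327 = 16.0780
crude oil: 7.5 × (87.60/95.84) = 7.5 × 0.914023 = 6.8552
copper: 13.0 × (7337.24/9711.39) = 13.0 × 0.755529 = 9.8219
maize: 10.6 × (427.29/295.63) = 10.6 × 1.445354 = 15.3208
Index = Σ wᵢ·(p₁ᵢ/p₀ᵢ) = 27.5529 + 32.8565 + 16.0780 + 6.8552 + 9.8219 + 15.3208 = 108.4852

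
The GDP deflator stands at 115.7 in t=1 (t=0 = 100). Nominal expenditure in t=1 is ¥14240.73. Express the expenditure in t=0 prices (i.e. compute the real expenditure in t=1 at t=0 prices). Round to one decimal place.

Real = Nominal ÷ (Index/100) = 14240.73 ÷ (115.7/100)
     = 14240.73 ÷ 1.157 = 12308.3232

12308.3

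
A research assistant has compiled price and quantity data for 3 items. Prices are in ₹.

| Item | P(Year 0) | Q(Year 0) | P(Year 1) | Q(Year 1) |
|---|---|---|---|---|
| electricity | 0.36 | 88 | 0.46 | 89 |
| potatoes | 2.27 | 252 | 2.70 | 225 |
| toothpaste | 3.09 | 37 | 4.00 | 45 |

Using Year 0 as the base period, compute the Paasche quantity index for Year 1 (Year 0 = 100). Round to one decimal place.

Paasche quantity index uses current-period prices as weights.
ΣP(Year 1)·Q(Year 1) = 0.46×89 + 2.70×225 + 4.00×45 = 40.94 + 607.5 + 180 = 828.44
ΣP(Year 1)·Q(Year 0) = 0.46×88 + 2.70×252 + 4.00×37 = 40.48 + 680.4 + 148 = 868.88
Index = 828.44 / 868.88 × 100 = 95.3457

95.3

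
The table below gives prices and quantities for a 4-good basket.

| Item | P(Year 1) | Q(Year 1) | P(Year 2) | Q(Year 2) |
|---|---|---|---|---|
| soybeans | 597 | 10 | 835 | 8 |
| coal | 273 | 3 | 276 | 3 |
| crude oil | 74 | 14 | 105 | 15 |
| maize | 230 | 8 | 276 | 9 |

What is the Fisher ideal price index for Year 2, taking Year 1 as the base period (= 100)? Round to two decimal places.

Laspeyres component (base-period weights):
ΣP(Year 2)Q(Year 1) = 835×10 + 276×3 + 105×14 + 276×8 = 8350 + 828 + 1470 + 2208 = 12856
ΣP(Year 1)Q(Year 1) = 597×10 + 273×3 + 74×14 + 230×8 = 5970 + 819 + 1036 + 1840 = 9665
L = 12856 / 9665 × 100 = 133.0160
Paasche component (current-period weights):
ΣP(Year 2)Q(Year 2) = 835×8 + 276×3 + 105×15 + 276×9 = 6680 + 828 + 1575 + 2484 = 11567
ΣP(Year 1)Q(Year 2) = 597×8 + 273×3 + 74×15 + 230×9 = 4776 + 819 + 1110 + 2070 = 8775
P = 11567 / 8775 × 100 = 131.8177
Fisher = √(L × P) = √(133.0160 × 131.8177) = 132.4155

132.42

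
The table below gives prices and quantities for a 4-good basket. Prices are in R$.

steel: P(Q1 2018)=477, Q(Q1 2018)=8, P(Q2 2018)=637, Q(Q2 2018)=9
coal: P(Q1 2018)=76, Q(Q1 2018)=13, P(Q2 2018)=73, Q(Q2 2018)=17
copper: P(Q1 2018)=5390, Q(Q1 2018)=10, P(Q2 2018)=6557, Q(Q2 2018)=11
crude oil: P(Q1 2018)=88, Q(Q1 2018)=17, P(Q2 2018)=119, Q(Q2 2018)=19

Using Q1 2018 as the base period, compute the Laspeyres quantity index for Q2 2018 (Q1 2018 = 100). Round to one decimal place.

Laspeyres quantity index uses base-period prices as weights.
ΣP(Q1 2018)·Q(Q2 2018) = 477×9 + 76×17 + 5390×11 + 88×19 = 4293 + 1292 + 59290 + 1672 = 66547
ΣP(Q1 2018)·Q(Q1 2018) = 477×8 + 76×13 + 5390×10 + 88×17 = 3816 + 988 + 53900 + 1496 = 60200
Index = 66547 / 60200 × 100 = 110.5432

110.5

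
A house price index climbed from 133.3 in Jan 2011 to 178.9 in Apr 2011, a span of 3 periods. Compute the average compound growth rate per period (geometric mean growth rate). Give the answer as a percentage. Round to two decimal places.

10.30%

Growth factor = (178.9/133.3)^(1/3) = (1.342086)^(1/3) = 1.103045
Growth rate = 1.103045 − 1 = 0.103045 = 10.3045%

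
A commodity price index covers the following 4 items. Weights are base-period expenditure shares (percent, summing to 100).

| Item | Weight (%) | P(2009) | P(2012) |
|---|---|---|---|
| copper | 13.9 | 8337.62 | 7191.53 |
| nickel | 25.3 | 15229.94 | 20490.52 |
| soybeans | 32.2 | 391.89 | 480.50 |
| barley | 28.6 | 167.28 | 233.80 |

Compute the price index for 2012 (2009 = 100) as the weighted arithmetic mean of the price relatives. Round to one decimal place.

125.5

copper: 13.9 × (7191.53/8337.62) = 13.9 × 0.862540 = 11.9893
nickel: 25.3 × (20490.52/15229.94) = 25.3 × 1.345410 = 34.0389
soybeans: 32.2 × (480.50/391.89) = 32.2 × 1.226109 = 39.4807
barley: 28.6 × (233.80/167.28) = 28.6 × 1.397657 = 39.9730
Index = Σ wᵢ·(p₁ᵢ/p₀ᵢ) = 11.9893 + 34.0389 + 39.4807 + 39.9730 = 125.4819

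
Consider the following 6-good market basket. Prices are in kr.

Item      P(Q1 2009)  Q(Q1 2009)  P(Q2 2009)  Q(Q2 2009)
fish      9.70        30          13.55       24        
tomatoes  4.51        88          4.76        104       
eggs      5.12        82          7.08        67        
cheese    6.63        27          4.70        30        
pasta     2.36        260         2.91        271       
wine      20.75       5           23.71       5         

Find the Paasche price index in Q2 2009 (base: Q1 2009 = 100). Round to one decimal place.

117.9

Paasche price index uses current-period quantities as weights.
ΣP(Q2 2009)·Q(Q2 2009) = 13.55×24 + 4.76×104 + 7.08×67 + 4.70×30 + 2.91×271 + 23.71×5 = 325.2 + 495.04 + 474.36 + 141 + 788.61 + 118.55 = 2342.76
ΣP(Q1 2009)·Q(Q2 2009) = 9.70×24 + 4.51×104 + 5.12×67 + 6.63×30 + 2.36×271 + 20.75×5 = 232.8 + 469.04 + 343.04 + 198.9 + 639.56 + 103.75 = 1987.09
Index = 2342.76 / 1987.09 × 100 = 117.8990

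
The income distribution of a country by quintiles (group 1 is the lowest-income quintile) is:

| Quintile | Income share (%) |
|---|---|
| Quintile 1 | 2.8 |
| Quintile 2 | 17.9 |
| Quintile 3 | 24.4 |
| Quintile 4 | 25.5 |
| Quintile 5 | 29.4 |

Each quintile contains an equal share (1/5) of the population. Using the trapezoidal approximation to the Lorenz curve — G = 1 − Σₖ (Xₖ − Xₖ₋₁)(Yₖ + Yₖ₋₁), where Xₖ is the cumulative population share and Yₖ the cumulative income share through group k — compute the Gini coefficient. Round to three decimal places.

Cumulative income shares Yₖ: 0.0280, 0.2070, 0.4510, 0.7060, 1.0000
Σ (Xₖ−Xₖ₋₁)(Yₖ+Yₖ₋₁) = (1/5)(0.0280+0.0000) + (1/5)(0.2070+0.0280) + (1/5)(0.4510+0.2070) + (1/5)(0.7060+0.4510) + (1/5)(1.0000+0.7060)
  = 0.0056 + 0.0470 + 0.1316 + 0.2314 + 0.3412 = 0.7568
G = 1 − 0.7568 = 0.2432

0.243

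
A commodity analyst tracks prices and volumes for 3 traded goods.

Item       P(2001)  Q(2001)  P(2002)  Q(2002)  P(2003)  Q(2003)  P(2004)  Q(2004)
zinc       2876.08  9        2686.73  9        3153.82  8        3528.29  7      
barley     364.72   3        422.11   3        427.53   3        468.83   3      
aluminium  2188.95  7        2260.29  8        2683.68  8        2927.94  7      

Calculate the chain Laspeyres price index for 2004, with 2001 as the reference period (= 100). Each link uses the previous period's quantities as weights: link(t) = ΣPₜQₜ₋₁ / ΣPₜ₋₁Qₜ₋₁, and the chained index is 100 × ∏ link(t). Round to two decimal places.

126.73

Link 2001→2002:
ΣP(2002)Q(2001) = 2686.73×9 + 422.11×3 + 2260.29×7 = 24180.57 + 1266.33 + 15822.03 = 41268.93
ΣP(2001)Q(2001) = 2876.08×9 + 364.72×3 + 2188.95×7 = 25884.72 + 1094.16 + 15322.65 = 42301.53
link = 41268.93/42301.53 = 0.975590
Link 2002→2003:
ΣP(2003)Q(2002) = 3153.82×9 + 427.53×3 + 2683.68×8 = 28384.38 + 1282.59 + 21469.44 = 51136.41
ΣP(2002)Q(2002) = 2686.73×9 + 422.11×3 + 2260.29×8 = 24180.57 + 1266.33 + 18082.32 = 43529.22
link = 51136.41/43529.22 = 1.174761
Link 2003→2004:
ΣP(2004)Q(2003) = 3528.29×8 + 468.83×3 + 2927.94×8 = 28226.32 + 1406.49 + 23423.52 = 53056.33
ΣP(2003)Q(2003) = 3153.82×8 + 427.53×3 + 2683.68×8 = 25230.56 + 1282.59 + 21469.44 = 47982.59
link = 53056.33/47982.59 = 1.105741
Chained index = 100 × 0.975590 × 1.174761 × 1.105741 = 126.7272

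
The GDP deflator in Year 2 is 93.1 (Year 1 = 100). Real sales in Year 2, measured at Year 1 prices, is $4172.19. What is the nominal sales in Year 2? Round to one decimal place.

Nominal = Real × (Index/100) = 4172.19 × (93.1/100)
        = 4172.19 × 0.931 = 3884.3089

3884.3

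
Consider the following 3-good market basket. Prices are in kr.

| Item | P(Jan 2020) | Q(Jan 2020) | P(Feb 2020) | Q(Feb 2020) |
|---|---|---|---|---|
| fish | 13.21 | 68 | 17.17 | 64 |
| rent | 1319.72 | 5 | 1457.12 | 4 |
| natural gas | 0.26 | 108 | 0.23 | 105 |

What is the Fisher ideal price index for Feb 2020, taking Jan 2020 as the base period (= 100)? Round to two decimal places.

Laspeyres component (base-period weights):
ΣP(Feb 2020)Q(Jan 2020) = 17.17×68 + 1457.12×5 + 0.23×108 = 1167.56 + 7285.6 + 24.84 = 8478
ΣP(Jan 2020)Q(Jan 2020) = 13.21×68 + 1319.72×5 + 0.26×108 = 898.28 + 6598.6 + 28.08 = 7524.96
L = 8478 / 7524.96 × 100 = 112.6651
Paasche component (current-period weights):
ΣP(Feb 2020)Q(Feb 2020) = 17.17×64 + 1457.12×4 + 0.23×105 = 1098.88 + 5828.48 + 24.15 = 6951.51
ΣP(Jan 2020)Q(Feb 2020) = 13.21×64 + 1319.72×4 + 0.26×105 = 845.44 + 5278.88 + 27.3 = 6151.62
P = 6951.51 / 6151.62 × 100 = 113.0029
Fisher = √(L × P) = √(112.6651 × 113.0029) = 112.8339

112.83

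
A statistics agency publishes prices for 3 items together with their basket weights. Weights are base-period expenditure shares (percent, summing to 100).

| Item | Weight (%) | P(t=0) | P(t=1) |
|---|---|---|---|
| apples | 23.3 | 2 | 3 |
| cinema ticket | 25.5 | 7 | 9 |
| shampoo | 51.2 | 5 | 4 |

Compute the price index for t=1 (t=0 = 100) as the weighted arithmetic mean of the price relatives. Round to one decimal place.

108.7

apples: 23.3 × (3/2) = 23.3 × 1.500000 = 34.9500
cinema ticket: 25.5 × (9/7) = 25.5 × 1.285714 = 32.7857
shampoo: 51.2 × (4/5) = 51.2 × 0.800000 = 40.9600
Index = Σ wᵢ·(p₁ᵢ/p₀ᵢ) = 34.9500 + 32.7857 + 40.9600 = 108.6957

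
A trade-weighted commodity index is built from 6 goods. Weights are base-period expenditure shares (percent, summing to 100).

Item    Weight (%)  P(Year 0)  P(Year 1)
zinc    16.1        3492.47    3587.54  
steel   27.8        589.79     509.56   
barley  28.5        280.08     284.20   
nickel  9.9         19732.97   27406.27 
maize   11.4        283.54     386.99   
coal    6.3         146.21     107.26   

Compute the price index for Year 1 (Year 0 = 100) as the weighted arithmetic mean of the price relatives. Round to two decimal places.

zinc: 16.1 × (3587.54/3492.47) = 16.1 × 1.027221 = 16.5383
steel: 27.8 × (509.56/589.79) = 27.8 × 0.863969 = 24.0183
barley: 28.5 × (284.20/280.08) = 28.5 × 1.014710 = 28.9192
nickel: 9.9 × (27406.27/19732.97) = 9.9 × 1.388857 = 13.7497
maize: 11.4 × (386.99/283.54) = 11.4 × 1.364852 = 15.5593
coal: 6.3 × (107.26/146.21) = 6.3 × 0.733602 = 4.6217
Index = Σ wᵢ·(p₁ᵢ/p₀ᵢ) = 16.5383 + 24.0183 + 28.9192 + 13.7497 + 15.5593 + 4.6217 = 103.4065

103.41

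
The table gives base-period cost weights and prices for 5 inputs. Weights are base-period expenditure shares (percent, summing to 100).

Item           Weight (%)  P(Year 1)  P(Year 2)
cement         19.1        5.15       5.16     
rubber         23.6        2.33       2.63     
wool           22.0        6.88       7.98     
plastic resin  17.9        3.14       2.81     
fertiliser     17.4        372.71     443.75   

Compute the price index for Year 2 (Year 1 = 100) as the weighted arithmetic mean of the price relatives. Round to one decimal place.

108.0

cement: 19.1 × (5.16/5.15) = 19.1 × 1.001942 = 19.1371
rubber: 23.6 × (2.63/2.33) = 23.6 × 1.128755 = 26.6386
wool: 22.0 × (7.98/6.88) = 22.0 × 1.159884 = 25.5174
plastic resin: 17.9 × (2.81/3.14) = 17.9 × 0.894904 = 16.0188
fertiliser: 17.4 × (443.75/372.71) = 17.4 × 1.190604 = 20.7165
Index = Σ wᵢ·(p₁ᵢ/p₀ᵢ) = 19.1371 + 26.6386 + 25.5174 + 16.0188 + 20.7165 = 108.0285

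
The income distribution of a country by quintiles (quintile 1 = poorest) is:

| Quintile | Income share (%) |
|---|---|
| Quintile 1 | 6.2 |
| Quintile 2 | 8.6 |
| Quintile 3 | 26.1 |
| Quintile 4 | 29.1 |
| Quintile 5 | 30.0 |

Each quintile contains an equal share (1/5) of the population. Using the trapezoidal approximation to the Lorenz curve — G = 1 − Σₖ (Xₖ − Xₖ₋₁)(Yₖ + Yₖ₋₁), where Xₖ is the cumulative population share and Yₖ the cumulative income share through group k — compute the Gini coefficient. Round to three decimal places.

0.272

Cumulative income shares Yₖ: 0.0620, 0.1480, 0.4090, 0.7000, 1.0000
Σ (Xₖ−Xₖ₋₁)(Yₖ+Yₖ₋₁) = (1/5)(0.0620+0.0000) + (1/5)(0.1480+0.0620) + (1/5)(0.4090+0.1480) + (1/5)(0.7000+0.4090) + (1/5)(1.0000+0.7000)
  = 0.0124 + 0.0420 + 0.1114 + 0.2218 + 0.3400 = 0.7276
G = 1 − 0.7276 = 0.2724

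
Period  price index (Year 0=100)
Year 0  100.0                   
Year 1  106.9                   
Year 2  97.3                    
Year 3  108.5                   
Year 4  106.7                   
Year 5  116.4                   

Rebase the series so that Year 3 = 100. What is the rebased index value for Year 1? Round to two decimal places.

Rebased(Year 1) = 106.9 / 108.5 × 100 = 98.5253

98.53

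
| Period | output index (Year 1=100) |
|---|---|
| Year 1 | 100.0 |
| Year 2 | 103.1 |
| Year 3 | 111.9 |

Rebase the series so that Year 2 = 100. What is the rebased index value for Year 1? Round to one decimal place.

Rebased(Year 1) = 100.0 / 103.1 × 100 = 96.9932

97.0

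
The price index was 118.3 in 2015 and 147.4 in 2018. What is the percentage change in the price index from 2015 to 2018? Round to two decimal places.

Change = (147.4 − 118.3) / 118.3 × 100
       = 29.1 / 118.3 × 100 = 24.5985%

24.60%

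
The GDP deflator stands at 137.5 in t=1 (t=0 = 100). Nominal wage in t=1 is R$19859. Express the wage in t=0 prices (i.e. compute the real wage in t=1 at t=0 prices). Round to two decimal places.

Real = Nominal ÷ (Index/100) = 19859 ÷ (137.5/100)
     = 19859 ÷ 1.375 = 14442.9091

14442.91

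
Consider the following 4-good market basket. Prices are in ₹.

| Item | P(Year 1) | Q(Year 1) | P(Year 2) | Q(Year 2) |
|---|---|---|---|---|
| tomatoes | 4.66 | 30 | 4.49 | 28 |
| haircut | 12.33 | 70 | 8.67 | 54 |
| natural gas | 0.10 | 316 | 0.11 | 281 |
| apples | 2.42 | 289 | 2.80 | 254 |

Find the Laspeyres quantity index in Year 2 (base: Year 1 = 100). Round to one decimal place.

83.0

Laspeyres quantity index uses base-period prices as weights.
ΣP(Year 1)·Q(Year 2) = 4.66×28 + 12.33×54 + 0.10×281 + 2.42×254 = 130.48 + 665.82 + 28.1 + 614.68 = 1439.08
ΣP(Year 1)·Q(Year 1) = 4.66×30 + 12.33×70 + 0.10×316 + 2.42×289 = 139.8 + 863.1 + 31.6 + 699.38 = 1733.88
Index = 1439.08 / 1733.88 × 100 = 82.9977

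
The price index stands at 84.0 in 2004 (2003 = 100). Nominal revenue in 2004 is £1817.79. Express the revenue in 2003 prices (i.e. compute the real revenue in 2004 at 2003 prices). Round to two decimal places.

2164.04

Real = Nominal ÷ (Index/100) = 1817.79 ÷ (84.0/100)
     = 1817.79 ÷ 0.840 = 2164.0357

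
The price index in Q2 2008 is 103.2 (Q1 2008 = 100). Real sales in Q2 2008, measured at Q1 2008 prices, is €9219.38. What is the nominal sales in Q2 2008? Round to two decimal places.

9514.40

Nominal = Real × (Index/100) = 9219.38 × (103.2/100)
        = 9219.38 × 1.032 = 9514.4002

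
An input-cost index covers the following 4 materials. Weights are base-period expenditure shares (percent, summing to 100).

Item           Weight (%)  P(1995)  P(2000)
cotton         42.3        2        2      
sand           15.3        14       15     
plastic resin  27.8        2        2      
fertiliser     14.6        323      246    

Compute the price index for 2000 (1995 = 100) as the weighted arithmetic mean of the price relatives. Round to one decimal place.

97.6

cotton: 42.3 × (2/2) = 42.3 × 1.000000 = 42.3000
sand: 15.3 × (15/14) = 15.3 × 1.071429 = 16.3929
plastic resin: 27.8 × (2/2) = 27.8 × 1.000000 = 27.8000
fertiliser: 14.6 × (246/323) = 14.6 × 0.761610 = 11.1195
Index = Σ wᵢ·(p₁ᵢ/p₀ᵢ) = 42.3000 + 16.3929 + 27.8000 + 11.1195 = 97.6124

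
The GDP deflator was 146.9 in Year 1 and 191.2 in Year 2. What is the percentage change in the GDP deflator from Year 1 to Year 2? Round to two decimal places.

Change = (191.2 − 146.9) / 146.9 × 100
       = 44.3 / 146.9 × 100 = 30.1566%

30.16%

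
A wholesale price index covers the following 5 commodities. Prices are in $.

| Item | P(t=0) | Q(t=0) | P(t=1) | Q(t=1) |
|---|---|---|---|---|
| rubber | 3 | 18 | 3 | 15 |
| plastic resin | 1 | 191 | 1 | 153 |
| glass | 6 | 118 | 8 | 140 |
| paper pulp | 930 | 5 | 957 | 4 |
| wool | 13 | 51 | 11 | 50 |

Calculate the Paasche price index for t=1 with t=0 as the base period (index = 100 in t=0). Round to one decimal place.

105.3

Paasche price index uses current-period quantities as weights.
ΣP(t=1)·Q(t=1) = 3×15 + 1×153 + 8×140 + 957×4 + 11×50 = 45 + 153 + 1120 + 3828 + 550 = 5696
ΣP(t=0)·Q(t=1) = 3×15 + 1×153 + 6×140 + 930×4 + 13×50 = 45 + 153 + 840 + 3720 + 650 = 5408
Index = 5696 / 5408 × 100 = 105.3254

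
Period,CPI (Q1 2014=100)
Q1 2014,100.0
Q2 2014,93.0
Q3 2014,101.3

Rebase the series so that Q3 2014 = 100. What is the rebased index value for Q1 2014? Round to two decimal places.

98.72

Rebased(Q1 2014) = 100.0 / 101.3 × 100 = 98.7167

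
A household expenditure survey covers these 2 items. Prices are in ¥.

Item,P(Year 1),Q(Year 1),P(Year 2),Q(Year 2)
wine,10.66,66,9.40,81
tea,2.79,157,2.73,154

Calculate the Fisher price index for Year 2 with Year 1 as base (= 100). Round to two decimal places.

91.64

Laspeyres component (base-period weights):
ΣP(Year 2)Q(Year 1) = 9.40×66 + 2.73×157 = 620.4 + 428.61 = 1049.01
ΣP(Year 1)Q(Year 1) = 10.66×66 + 2.79×157 = 703.56 + 438.03 = 1141.59
L = 1049.01 / 1141.59 × 100 = 91.8903
Paasche component (current-period weights):
ΣP(Year 2)Q(Year 2) = 9.40×81 + 2.73×154 = 761.4 + 420.42 = 1181.82
ΣP(Year 1)Q(Year 2) = 10.66×81 + 2.79×154 = 863.46 + 429.66 = 1293.12
P = 1181.82 / 1293.12 × 100 = 91.3929
Fisher = √(L × P) = √(91.8903 × 91.3929) = 91.6412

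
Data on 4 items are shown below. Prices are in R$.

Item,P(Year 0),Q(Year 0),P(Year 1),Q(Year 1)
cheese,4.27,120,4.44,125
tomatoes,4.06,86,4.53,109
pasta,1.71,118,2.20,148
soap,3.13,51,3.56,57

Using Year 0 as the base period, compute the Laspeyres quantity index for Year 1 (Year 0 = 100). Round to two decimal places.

Laspeyres quantity index uses base-period prices as weights.
ΣP(Year 0)·Q(Year 1) = 4.27×125 + 4.06×109 + 1.71×148 + 3.13×57 = 533.75 + 442.54 + 253.08 + 178.41 = 1407.78
ΣP(Year 0)·Q(Year 0) = 4.27×120 + 4.06×86 + 1.71×118 + 3.13×51 = 512.4 + 349.16 + 201.78 + 159.63 = 1222.97
Index = 1407.78 / 1222.97 × 100 = 115.1116

115.11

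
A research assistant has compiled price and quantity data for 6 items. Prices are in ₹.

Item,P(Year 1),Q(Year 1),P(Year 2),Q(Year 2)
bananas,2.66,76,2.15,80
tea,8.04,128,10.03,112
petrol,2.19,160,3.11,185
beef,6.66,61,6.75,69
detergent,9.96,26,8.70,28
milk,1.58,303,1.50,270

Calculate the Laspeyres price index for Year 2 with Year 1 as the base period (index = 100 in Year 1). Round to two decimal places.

111.43

Laspeyres price index uses base-period quantities as weights.
ΣP(Year 2)·Q(Year 1) = 2.15×76 + 10.03×128 + 3.11×160 + 6.75×61 + 8.70×26 + 1.50×303 = 163.4 + 1283.84 + 497.6 + 411.75 + 226.2 + 454.5 = 3037.29
ΣP(Year 1)·Q(Year 1) = 2.66×76 + 8.04×128 + 2.19×160 + 6.66×61 + 9.96×26 + 1.58×303 = 202.16 + 1029.12 + 350.4 + 406.26 + 258.96 + 478.74 = 2725.64
Index = 3037.29 / 2725.64 × 100 = 111.4340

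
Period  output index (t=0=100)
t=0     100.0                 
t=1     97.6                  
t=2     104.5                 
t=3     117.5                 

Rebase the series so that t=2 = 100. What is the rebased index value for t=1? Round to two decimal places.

93.40

Rebased(t=1) = 97.6 / 104.5 × 100 = 93.3971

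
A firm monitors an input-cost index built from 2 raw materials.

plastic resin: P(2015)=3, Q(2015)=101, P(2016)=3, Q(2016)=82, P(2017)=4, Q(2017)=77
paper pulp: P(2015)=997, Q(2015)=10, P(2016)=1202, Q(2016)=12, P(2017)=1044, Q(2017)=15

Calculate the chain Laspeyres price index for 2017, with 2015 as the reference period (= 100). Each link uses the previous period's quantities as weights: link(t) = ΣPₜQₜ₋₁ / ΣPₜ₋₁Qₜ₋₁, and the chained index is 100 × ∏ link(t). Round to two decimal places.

Link 2015→2016:
ΣP(2016)Q(2015) = 3×101 + 1202×10 = 303 + 12020 = 12323
ΣP(2015)Q(2015) = 3×101 + 997×10 = 303 + 9970 = 10273
link = 12323/10273 = 1.199552
Link 2016→2017:
ΣP(2017)Q(2016) = 4×82 + 1044×12 = 328 + 12528 = 12856
ΣP(2016)Q(2016) = 3×82 + 1202×12 = 246 + 14424 = 14670
link = 12856/14670 = 0.876346
Chained index = 100 × 1.199552 × 0.876346 = 105.1223

105.12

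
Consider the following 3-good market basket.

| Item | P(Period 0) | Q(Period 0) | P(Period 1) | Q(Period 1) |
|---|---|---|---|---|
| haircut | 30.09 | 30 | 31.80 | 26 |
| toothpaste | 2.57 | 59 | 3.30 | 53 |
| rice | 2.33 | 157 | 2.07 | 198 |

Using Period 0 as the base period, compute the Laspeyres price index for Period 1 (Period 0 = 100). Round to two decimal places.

Laspeyres price index uses base-period quantities as weights.
ΣP(Period 1)·Q(Period 0) = 31.80×30 + 3.30×59 + 2.07×157 = 954 + 194.7 + 324.99 = 1473.69
ΣP(Period 0)·Q(Period 0) = 30.09×30 + 2.57×59 + 2.33×157 = 902.7 + 151.63 + 365.81 = 1420.14
Index = 1473.69 / 1420.14 × 100 = 103.7708

103.77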